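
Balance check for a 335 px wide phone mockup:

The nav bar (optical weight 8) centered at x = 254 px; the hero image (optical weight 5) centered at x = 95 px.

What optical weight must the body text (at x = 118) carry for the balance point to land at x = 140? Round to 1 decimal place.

Known weights sum to 8 + 5 = 13; their moment is 8·254 + 5·95 = 2507.
For the centroid to hit 140: (2507 + w·118) / (13 + w) = 140.
So w = (140·13 − 2507)/(118 − 140) = -687/-22 ≈ 31.23.

w ≈ 31.2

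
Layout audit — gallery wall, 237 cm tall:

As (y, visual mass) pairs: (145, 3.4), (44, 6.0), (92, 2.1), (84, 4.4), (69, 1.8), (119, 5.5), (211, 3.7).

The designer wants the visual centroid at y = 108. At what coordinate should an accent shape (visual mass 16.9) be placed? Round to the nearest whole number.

y ≈ 110

New total weight: (3.4 + 6.0 + 2.1 + 4.4 + 1.8 + 5.5 + 3.7) + 16.9 = 43.8.
y: target moment 43.8×108 = 4730.4; current 3.4·145 + 6.0·44 + 2.1·92 + 4.4·84 + 1.8·69 + 5.5·119 + 3.7·211 = 2879.2; the accent shape supplies 1851.2, so y = 1851.2/16.9 ≈ 109.54.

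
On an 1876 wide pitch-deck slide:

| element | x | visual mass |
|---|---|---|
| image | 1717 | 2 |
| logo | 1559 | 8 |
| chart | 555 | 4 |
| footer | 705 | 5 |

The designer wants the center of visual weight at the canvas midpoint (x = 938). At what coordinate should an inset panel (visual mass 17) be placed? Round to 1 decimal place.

x ≈ 712.8

New total weight: (2 + 8 + 4 + 5) + 17 = 36.
Along x: (21651 + 17·x) / 36 = 938 (existing moment 2·1717 + 8·1559 + 4·555 + 5·705 = 21651) ⇒ x = (33768 − 21651) / 17 ≈ 712.76.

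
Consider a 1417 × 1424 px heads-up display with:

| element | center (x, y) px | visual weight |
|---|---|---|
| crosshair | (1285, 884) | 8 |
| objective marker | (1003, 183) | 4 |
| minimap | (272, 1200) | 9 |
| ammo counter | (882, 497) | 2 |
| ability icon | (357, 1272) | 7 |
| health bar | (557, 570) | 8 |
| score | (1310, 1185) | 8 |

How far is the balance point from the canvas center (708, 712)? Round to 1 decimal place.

≈ 225.1 px

Total weight = 8 + 4 + 9 + 2 + 7 + 8 + 8 = 46.
x: (8·1285 + 4·1003 + 9·272 + 2·882 + 7·357 + 8·557 + 8·1310) / 46 = 35939 / 46 ≈ 781.28
y: (8·884 + 4·183 + 9·1200 + 2·497 + 7·1272 + 8·570 + 8·1185) / 46 = 42542 / 46 ≈ 924.83
From (708, 712): dx = 73.28, dy = 212.83, so the distance is √(dx²+dy²) ≈ 225.09.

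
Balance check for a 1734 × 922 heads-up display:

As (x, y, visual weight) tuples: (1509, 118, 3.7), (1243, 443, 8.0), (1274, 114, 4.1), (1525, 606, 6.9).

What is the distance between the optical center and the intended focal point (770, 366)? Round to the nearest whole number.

≈ 608

Total weight = 3.7 + 8.0 + 4.1 + 6.9 = 22.7.
x: (3.7·1509 + 8.0·1243 + 4.1·1274 + 6.9·1525) / 22.7 = 31273.2 / 22.7 ≈ 1377.67
y: (3.7·118 + 8.0·443 + 4.1·114 + 6.9·606) / 22.7 = 8629.4 / 22.7 ≈ 380.15
Relative to (770, 366): Δ = (607.67, 14.15); |Δ| = √(607.67² + 14.15²) ≈ 607.84.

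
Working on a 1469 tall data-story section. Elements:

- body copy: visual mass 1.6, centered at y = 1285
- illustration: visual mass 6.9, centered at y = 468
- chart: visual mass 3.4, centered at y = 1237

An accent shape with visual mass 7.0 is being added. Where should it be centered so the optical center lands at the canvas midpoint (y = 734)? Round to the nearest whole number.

After adding the accent shape, total weight = 1.6 + 6.9 + 3.4 + 7.0 = 18.9.
y: need Σw·y = 18.9·734 = 13872.6. Existing = 1.6·1285 + 6.9·468 + 3.4·1237 = 9491.0. Remainder 4381.6 / 7.0 ≈ 625.94.

y ≈ 626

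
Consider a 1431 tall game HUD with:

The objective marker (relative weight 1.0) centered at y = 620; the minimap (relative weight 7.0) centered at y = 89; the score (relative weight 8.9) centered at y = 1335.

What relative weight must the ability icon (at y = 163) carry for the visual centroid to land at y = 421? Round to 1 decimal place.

w ≈ 23.3

Fixed elements: Σw = 1.0 + 7.0 + 8.9 = 16.9, Σw·y = 1.0·620 + 7.0·89 + 8.9·1335 = 13124.5.
Set Σw·y/Σw = 421: (13124.5 + 163w) = 421·(16.9 + w).
Rearranging, w·(163 − 421) = 421·16.9 − 13124.5 = -6009.6, so w ≈ -6009.6/-258 = 23.29.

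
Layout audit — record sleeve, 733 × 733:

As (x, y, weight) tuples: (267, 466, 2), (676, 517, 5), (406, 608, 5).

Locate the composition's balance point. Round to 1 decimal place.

(495.3, 546.4)

Total weight = 2 + 5 + 5 = 12.
Σw·x = 2·267 + 5·676 + 5·406 = 5944, so x̄ = 5944/12 ≈ 495.33.
Σw·y = 2·466 + 5·517 + 5·608 = 6557, so ȳ = 6557/12 ≈ 546.42.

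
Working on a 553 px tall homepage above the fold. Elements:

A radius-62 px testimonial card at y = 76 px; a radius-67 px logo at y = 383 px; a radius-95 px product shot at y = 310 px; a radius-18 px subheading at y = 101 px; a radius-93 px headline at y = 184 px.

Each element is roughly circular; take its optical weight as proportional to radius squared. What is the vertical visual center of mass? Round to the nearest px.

y ≈ 244

Weights ∝ r²: testimonial card 62² = 3844, logo 67² = 4489, product shot 95² = 9025, subheading 18² = 324, headline 93² = 8649; Σw = 26331.
y: (3844·76 + 4489·383 + 9025·310 + 324·101 + 8649·184) / 26331 = 6433321 / 26331 ≈ 244.32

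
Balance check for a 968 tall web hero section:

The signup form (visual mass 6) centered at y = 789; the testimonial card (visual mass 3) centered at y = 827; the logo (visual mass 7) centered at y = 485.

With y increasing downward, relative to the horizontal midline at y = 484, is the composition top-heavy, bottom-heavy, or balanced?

Total weight = 6 + 3 + 7 = 16.
Σw·y = 6·789 + 3·827 + 7·485 = 10610, so ȳ = 10610/16 ≈ 663.12.
Since 663.1 is below (larger y than) 484, the composition reads bottom-heavy.

bottom-heavy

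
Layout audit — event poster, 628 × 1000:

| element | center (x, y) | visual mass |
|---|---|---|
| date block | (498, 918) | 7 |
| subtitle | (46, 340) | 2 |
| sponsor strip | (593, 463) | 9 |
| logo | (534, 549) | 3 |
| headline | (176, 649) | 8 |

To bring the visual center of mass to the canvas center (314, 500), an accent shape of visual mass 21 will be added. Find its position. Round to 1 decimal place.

New total weight: (7 + 2 + 9 + 3 + 8) + 21 = 50.
Along x: (11925 + 21·x) / 50 = 314 (existing moment 7·498 + 2·46 + 9·593 + 3·534 + 8·176 = 11925) ⇒ x = (15700 − 11925) / 21 ≈ 179.76.
Along y: (18112 + 21·y) / 50 = 500 (existing moment 7·918 + 2·340 + 9·463 + 3·549 + 8·649 = 18112) ⇒ y = (25000 − 18112) / 21 ≈ 328.00.

(179.8, 328.0)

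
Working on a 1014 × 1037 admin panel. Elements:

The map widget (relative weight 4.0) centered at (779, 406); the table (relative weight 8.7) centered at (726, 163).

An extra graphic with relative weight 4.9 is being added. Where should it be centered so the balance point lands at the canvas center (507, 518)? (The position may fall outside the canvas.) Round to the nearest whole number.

New total weight: (4.0 + 8.7) + 4.9 = 17.6.
Along x: (9432.2 + 4.9·x) / 17.6 = 507 (existing moment 4.0·779 + 8.7·726 = 9432.2) ⇒ x = (8923.2 − 9432.2) / 4.9 ≈ -103.88.
Along y: (3042.1 + 4.9·y) / 17.6 = 518 (existing moment 4.0·406 + 8.7·163 = 3042.1) ⇒ y = (9116.8 − 3042.1) / 4.9 ≈ 1239.73.

(-104, 1240)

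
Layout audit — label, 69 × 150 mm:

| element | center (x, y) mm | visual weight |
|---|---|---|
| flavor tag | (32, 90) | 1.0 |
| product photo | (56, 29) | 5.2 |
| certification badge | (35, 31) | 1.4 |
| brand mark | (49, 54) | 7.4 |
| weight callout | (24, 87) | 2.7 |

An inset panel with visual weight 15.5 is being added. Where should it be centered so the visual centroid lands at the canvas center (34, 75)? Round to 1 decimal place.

New total weight: (1.0 + 5.2 + 1.4 + 7.4 + 2.7) + 15.5 = 33.2.
x: need Σw·x = 33.2·34 = 1128.8. Existing = 1.0·32 + 5.2·56 + 1.4·35 + 7.4·49 + 2.7·24 = 799.6. Remainder 329.2 / 15.5 ≈ 21.24.
y: need Σw·y = 33.2·75 = 2490.0. Existing = 1.0·90 + 5.2·29 + 1.4·31 + 7.4·54 + 2.7·87 = 918.7. Remainder 1571.3 / 15.5 ≈ 101.37.

(21.2, 101.4)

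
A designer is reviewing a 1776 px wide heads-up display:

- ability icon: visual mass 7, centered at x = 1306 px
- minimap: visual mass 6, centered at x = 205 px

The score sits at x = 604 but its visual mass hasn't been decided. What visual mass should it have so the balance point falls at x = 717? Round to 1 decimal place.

w ≈ 9.3

Known weights sum to 7 + 6 = 13; their moment is 7·1306 + 6·205 = 10372.
For the centroid to hit 717: (10372 + w·604) / (13 + w) = 717.
So w = (717·13 − 10372)/(604 − 717) = -1051/-113 ≈ 9.30.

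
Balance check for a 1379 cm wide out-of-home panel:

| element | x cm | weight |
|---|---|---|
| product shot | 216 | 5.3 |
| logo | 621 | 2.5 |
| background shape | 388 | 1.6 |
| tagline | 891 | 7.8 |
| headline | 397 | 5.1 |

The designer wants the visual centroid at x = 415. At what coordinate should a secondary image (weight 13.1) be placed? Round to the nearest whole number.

x ≈ 183

New total weight: (5.3 + 2.5 + 1.6 + 7.8 + 5.1) + 13.1 = 35.4.
x: need Σw·x = 35.4·415 = 14691.0. Existing = 5.3·216 + 2.5·621 + 1.6·388 + 7.8·891 + 5.1·397 = 12292.6. Remainder 2398.4 / 13.1 ≈ 183.08.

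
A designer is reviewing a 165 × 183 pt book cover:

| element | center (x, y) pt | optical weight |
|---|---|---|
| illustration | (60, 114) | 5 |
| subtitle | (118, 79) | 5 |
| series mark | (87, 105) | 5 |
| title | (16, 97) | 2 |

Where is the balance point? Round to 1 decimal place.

(79.8, 99.1)

Weights sum to 5 + 5 + 5 + 2 = 17.
x-moment: 5·60 + 5·118 + 5·87 + 2·16 = 1357; centroid 1357/17 ≈ 79.82.
y-moment: 5·114 + 5·79 + 5·105 + 2·97 = 1684; centroid 1684/17 ≈ 99.06.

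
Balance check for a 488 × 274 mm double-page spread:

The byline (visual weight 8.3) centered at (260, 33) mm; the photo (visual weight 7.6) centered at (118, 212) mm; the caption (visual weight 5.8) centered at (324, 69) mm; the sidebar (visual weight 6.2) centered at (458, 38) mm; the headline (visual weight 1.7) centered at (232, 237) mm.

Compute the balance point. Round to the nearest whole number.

(276, 99)

Weights sum to 8.3 + 7.6 + 5.8 + 6.2 + 1.7 = 29.6.
Σw·x = 8.3·260 + 7.6·118 + 5.8·324 + 6.2·458 + 1.7·232 = 8168.0, so x̄ = 8168.0/29.6 ≈ 275.95.
Σw·y = 8.3·33 + 7.6·212 + 5.8·69 + 6.2·38 + 1.7·237 = 2923.8, so ȳ = 2923.8/29.6 ≈ 98.78.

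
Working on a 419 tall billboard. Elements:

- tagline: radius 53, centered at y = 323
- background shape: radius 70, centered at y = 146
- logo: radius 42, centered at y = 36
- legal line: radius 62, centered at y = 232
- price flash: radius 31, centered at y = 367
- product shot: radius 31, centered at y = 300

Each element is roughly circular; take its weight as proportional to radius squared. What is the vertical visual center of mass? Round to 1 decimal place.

y ≈ 211.2

r² weights: tagline 53² = 2809, background shape 70² = 4900, logo 42² = 1764, legal line 62² = 3844, price flash 31² = 961, product shot 31² = 961. Total = 15239.
Σw·y = 3219006; ȳ = 3219006/15239 ≈ 211.23.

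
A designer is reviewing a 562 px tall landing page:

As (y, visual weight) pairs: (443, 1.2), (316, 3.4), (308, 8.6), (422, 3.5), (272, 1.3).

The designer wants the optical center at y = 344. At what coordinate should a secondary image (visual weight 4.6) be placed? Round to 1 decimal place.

With the secondary image, Σw becomes 1.2 + 3.4 + 8.6 + 3.5 + 1.3 + 4.6 = 22.6.
Along y: (6085.4 + 4.6·y) / 22.6 = 344 (existing moment 1.2·443 + 3.4·316 + 8.6·308 + 3.5·422 + 1.3·272 = 6085.4) ⇒ y = (7774.4 − 6085.4) / 4.6 ≈ 367.17.

y ≈ 367.2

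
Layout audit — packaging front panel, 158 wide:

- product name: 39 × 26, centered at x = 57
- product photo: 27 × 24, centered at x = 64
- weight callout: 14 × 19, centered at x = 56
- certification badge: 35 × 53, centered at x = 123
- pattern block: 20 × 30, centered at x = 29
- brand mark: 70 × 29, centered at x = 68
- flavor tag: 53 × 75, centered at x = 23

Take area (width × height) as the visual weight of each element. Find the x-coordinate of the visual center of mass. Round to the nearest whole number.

Taking area as weight: product name 39·26 = 1014, product photo 27·24 = 648, weight callout 14·19 = 266, certification badge 35·53 = 1855, pattern block 20·30 = 600, brand mark 70·29 = 2030, flavor tag 53·75 = 3975. Sum 10388.
Σw·x = 1014·57 + 648·64 + 266·56 + 1855·123 + 600·29 + 2030·68 + 3975·23 = 589196, so x̄ = 589196/10388 ≈ 56.72.

x ≈ 57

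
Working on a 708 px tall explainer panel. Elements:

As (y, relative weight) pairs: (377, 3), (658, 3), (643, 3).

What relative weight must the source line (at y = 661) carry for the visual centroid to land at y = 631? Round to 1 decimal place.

Fixed elements: Σw = 3 + 3 + 3 = 9, Σw·y = 3·377 + 3·658 + 3·643 = 5034.
Set Σw·y/Σw = 631: (5034 + 661w) = 631·(9 + w).
Solving: w = (631·9 − 5034) / (661 − 631) = 645 / 30 ≈ 21.50.

w ≈ 21.5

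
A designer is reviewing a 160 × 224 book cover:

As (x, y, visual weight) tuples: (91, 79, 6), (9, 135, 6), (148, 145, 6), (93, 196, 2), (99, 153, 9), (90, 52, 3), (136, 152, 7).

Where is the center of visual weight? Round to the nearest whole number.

Weights sum to 6 + 6 + 6 + 2 + 9 + 3 + 7 = 39.
x: (6·91 + 6·9 + 6·148 + 2·93 + 9·99 + 3·90 + 7·136) / 39 = 3787 / 39 ≈ 97.10
y: (6·79 + 6·135 + 6·145 + 2·196 + 9·153 + 3·52 + 7·152) / 39 = 5143 / 39 ≈ 131.87

(97, 132)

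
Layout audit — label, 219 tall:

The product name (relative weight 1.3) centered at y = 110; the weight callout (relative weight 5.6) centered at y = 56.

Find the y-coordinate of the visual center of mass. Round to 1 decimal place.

y ≈ 66.2

Weights sum to 1.3 + 5.6 = 6.9.
y: (1.3·110 + 5.6·56) / 6.9 = 456.6 / 6.9 ≈ 66.17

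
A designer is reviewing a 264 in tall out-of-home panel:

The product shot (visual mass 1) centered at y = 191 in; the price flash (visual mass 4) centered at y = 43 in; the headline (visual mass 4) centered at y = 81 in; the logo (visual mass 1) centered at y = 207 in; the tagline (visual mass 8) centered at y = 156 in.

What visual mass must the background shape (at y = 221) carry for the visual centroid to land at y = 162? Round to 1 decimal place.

w ≈ 13.1

Known weights sum to 1 + 4 + 4 + 1 + 8 = 18; their moment is 1·191 + 4·43 + 4·81 + 1·207 + 8·156 = 2142.
Balance at y = 162 requires (2142 + w·221) / (18 + w) = 162.
Solving: w = (162·18 − 2142) / (221 − 162) = 774 / 59 ≈ 13.12.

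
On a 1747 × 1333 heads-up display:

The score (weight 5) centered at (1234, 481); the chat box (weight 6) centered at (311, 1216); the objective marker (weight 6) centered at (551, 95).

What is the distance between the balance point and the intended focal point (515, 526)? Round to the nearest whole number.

≈ 171

Σw = 5 + 6 + 6 = 17.
x: (5·1234 + 6·311 + 6·551) / 17 = 11342 / 17 ≈ 667.18
y: (5·481 + 6·1216 + 6·95) / 17 = 10271 / 17 ≈ 604.18
From (515, 526): dx = 152.18, dy = 78.18, so the distance is √(dx²+dy²) ≈ 171.08.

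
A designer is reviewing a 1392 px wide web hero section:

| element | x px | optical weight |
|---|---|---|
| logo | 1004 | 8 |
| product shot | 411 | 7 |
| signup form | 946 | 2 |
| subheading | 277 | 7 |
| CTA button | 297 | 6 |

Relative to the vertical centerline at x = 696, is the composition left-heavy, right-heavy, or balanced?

left-heavy

Weights sum to 8 + 7 + 2 + 7 + 6 = 30.
x-moment: 8·1004 + 7·411 + 2·946 + 7·277 + 6·297 = 16522; centroid 16522/30 ≈ 550.73.
Since 550.7 is left of 696, the composition reads left-heavy.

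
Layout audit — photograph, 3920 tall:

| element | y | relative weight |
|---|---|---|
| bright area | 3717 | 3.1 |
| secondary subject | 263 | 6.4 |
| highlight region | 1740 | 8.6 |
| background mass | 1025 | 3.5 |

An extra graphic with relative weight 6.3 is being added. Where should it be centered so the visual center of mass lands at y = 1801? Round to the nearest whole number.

New total weight: (3.1 + 6.4 + 8.6 + 3.5) + 6.3 = 27.9.
y: target moment 27.9×1801 = 50247.9; current 3.1·3717 + 6.4·263 + 8.6·1740 + 3.5·1025 = 31757.4; the extra graphic supplies 18490.5, so y = 18490.5/6.3 ≈ 2935.00.

y ≈ 2935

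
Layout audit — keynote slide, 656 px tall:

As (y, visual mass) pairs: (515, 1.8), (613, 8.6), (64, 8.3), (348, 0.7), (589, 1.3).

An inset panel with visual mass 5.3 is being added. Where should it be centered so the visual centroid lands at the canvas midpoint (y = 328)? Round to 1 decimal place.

With the inset panel, Σw becomes 1.8 + 8.6 + 8.3 + 0.7 + 1.3 + 5.3 = 26.0.
y: target moment 26.0×328 = 8528.0; current 1.8·515 + 8.6·613 + 8.3·64 + 0.7·348 + 1.3·589 = 7739.3; the inset panel supplies 788.7, so y = 788.7/5.3 ≈ 148.81.

y ≈ 148.8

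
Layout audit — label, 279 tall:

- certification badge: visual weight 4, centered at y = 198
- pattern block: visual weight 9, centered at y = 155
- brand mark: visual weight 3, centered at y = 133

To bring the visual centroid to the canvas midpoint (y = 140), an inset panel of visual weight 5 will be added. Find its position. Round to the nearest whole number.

After adding the inset panel, total weight = 4 + 9 + 3 + 5 = 21.
y: need Σw·y = 21·140 = 2940. Existing = 4·198 + 9·155 + 3·133 = 2586. Remainder 354 / 5 ≈ 70.80.

y ≈ 71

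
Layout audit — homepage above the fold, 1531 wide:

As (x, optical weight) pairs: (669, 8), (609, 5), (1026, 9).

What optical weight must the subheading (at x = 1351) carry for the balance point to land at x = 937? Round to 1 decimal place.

Fixed elements: Σw = 8 + 5 + 9 = 22, Σw·x = 8·669 + 5·609 + 9·1026 = 17631.
Balance at x = 937 requires (17631 + w·1351) / (22 + w) = 937.
So w = (937·22 − 17631)/(1351 − 937) = 2983/414 ≈ 7.21.

w ≈ 7.2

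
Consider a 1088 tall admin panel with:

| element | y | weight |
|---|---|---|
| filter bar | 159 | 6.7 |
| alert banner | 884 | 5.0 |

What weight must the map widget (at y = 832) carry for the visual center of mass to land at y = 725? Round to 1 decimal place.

Fixed elements: Σw = 6.7 + 5.0 = 11.7, Σw·y = 6.7·159 + 5.0·884 = 5485.3.
Balance at y = 725 requires (5485.3 + w·832) / (11.7 + w) = 725.
So w = (725·11.7 − 5485.3)/(832 − 725) = 2997.2/107 ≈ 28.01.

w ≈ 28.0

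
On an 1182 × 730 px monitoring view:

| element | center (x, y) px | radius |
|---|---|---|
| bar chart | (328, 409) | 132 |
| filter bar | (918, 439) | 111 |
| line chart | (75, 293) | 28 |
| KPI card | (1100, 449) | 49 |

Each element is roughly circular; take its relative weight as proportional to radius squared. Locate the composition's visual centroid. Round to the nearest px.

Weights ∝ r²: bar chart 132² = 17424, filter bar 111² = 12321, line chart 28² = 784, KPI card 49² = 2401; Σw = 32930.
x-moment: 17424·328 + 12321·918 + 784·75 + 2401·1100 = 19725650; centroid 19725650/32930 ≈ 599.02.
y-moment: 17424·409 + 12321·439 + 784·293 + 2401·449 = 13843096; centroid 13843096/32930 ≈ 420.38.

(599, 420)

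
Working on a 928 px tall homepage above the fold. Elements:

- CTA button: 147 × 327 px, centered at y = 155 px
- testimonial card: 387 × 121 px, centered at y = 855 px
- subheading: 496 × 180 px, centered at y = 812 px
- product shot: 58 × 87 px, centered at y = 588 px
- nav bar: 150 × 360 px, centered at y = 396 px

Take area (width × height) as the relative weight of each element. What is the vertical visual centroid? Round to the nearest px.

Areas: CTA button 147·327 = 48069, testimonial card 387·121 = 46827, subheading 496·180 = 89280, product shot 58·87 = 5046, nav bar 150·360 = 54000. Total weight = 243222.
y-moment: 48069·155 + 46827·855 + 89280·812 + 5046·588 + 54000·396 = 144334188; centroid 144334188/243222 ≈ 593.43.

y ≈ 593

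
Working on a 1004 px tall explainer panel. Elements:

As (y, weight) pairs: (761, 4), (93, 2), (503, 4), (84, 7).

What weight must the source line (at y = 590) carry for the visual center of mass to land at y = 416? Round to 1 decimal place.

w ≈ 7.1

Fixed elements: Σw = 4 + 2 + 4 + 7 = 17, Σw·y = 4·761 + 2·93 + 4·503 + 7·84 = 5830.
For the centroid to hit 416: (5830 + w·590) / (17 + w) = 416.
Rearranging, w·(590 − 416) = 416·17 − 5830 = 1242, so w ≈ 1242/174 = 7.14.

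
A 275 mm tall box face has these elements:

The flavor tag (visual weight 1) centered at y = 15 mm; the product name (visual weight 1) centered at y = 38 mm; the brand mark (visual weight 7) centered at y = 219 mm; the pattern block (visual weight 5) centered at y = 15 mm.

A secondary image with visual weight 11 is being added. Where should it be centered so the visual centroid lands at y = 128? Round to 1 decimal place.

New total weight: (1 + 1 + 7 + 5) + 11 = 25.
Along y: (1661 + 11·y) / 25 = 128 (existing moment 1·15 + 1·38 + 7·219 + 5·15 = 1661) ⇒ y = (3200 − 1661) / 11 ≈ 139.91.

y ≈ 139.9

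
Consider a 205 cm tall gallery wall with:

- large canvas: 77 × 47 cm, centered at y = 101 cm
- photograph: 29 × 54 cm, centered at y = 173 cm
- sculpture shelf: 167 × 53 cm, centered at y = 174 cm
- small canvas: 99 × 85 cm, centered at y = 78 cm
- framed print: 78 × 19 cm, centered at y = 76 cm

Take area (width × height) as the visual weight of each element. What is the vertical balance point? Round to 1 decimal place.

y ≈ 123.1

Areas: large canvas 77·47 = 3619, photograph 29·54 = 1566, sculpture shelf 167·53 = 8851, small canvas 99·85 = 8415, framed print 78·19 = 1482. Total weight = 23933.
y: (3619·101 + 1566·173 + 8851·174 + 8415·78 + 1482·76) / 23933 = 2945513 / 23933 ≈ 123.07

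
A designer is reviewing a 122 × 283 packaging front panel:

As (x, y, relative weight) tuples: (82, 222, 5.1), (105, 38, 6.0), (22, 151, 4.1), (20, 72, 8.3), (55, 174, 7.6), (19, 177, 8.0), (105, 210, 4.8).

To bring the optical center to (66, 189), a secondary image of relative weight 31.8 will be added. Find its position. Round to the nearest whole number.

After adding the secondary image, total weight = 5.1 + 6.0 + 4.1 + 8.3 + 7.6 + 8.0 + 4.8 + 31.8 = 75.7.
Along x: (2378.4 + 31.8·x) / 75.7 = 66 (existing moment 5.1·82 + 6.0·105 + 4.1·22 + 8.3·20 + 7.6·55 + 8.0·19 + 4.8·105 = 2378.4) ⇒ x = (4996.2 − 2378.4) / 31.8 ≈ 82.32.
Along y: (6323.3 + 31.8·y) / 75.7 = 189 (existing moment 5.1·222 + 6.0·38 + 4.1·151 + 8.3·72 + 7.6·174 + 8.0·177 + 4.8·210 = 6323.3) ⇒ y = (14307.3 − 6323.3) / 31.8 ≈ 251.07.

(82, 251)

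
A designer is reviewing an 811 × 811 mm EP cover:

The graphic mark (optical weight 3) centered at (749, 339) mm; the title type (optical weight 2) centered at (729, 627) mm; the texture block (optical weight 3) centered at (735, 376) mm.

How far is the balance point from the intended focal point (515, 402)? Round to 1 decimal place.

Total weight = 3 + 2 + 3 = 8.
x-moment: 3·749 + 2·729 + 3·735 = 5910; centroid 5910/8 ≈ 738.75.
y-moment: 3·339 + 2·627 + 3·376 = 3399; centroid 3399/8 ≈ 424.88.
Relative to (515, 402): Δ = (223.75, 22.88); |Δ| = √(223.75² + 22.88²) ≈ 224.92.

≈ 224.9 mm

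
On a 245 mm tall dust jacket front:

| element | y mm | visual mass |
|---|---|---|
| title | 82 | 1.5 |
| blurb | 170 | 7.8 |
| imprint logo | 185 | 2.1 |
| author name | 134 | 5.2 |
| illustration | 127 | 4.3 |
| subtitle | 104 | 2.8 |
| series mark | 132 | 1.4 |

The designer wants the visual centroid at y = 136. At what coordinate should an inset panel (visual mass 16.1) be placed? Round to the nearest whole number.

After adding the inset panel, total weight = 1.5 + 7.8 + 2.1 + 5.2 + 4.3 + 2.8 + 1.4 + 16.1 = 41.2.
y: need Σw·y = 41.2·136 = 5603.2. Existing = 1.5·82 + 7.8·170 + 2.1·185 + 5.2·134 + 4.3·127 + 2.8·104 + 1.4·132 = 3556.4. Remainder 2046.8 / 16.1 ≈ 127.13.

y ≈ 127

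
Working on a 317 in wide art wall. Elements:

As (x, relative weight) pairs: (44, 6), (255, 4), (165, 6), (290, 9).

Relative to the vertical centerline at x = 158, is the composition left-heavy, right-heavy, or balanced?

Total weight = 6 + 4 + 6 + 9 = 25.
x: (6·44 + 4·255 + 6·165 + 9·290) / 25 = 4884 / 25 ≈ 195.36
Since 195.4 is right of 158, the composition reads right-heavy.

right-heavy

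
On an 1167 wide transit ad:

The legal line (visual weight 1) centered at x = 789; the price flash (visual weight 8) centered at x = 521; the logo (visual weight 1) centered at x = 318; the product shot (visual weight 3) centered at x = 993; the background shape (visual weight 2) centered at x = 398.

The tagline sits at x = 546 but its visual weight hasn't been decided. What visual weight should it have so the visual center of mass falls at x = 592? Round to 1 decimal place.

Existing Σw = 15 (1 + 8 + 1 + 3 + 2); existing moment 1·789 + 8·521 + 1·318 + 3·993 + 2·398 = 9050.
For the centroid to hit 592: (9050 + w·546) / (15 + w) = 592.
So w = (592·15 − 9050)/(546 − 592) = -170/-46 ≈ 3.70.

w ≈ 3.7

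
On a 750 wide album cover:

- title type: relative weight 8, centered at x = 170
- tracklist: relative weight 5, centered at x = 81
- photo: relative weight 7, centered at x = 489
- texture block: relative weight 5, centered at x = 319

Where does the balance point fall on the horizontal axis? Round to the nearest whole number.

Σw = 8 + 5 + 7 + 5 = 25.
Σw·x = 8·170 + 5·81 + 7·489 + 5·319 = 6783, so x̄ = 6783/25 ≈ 271.32.

x ≈ 271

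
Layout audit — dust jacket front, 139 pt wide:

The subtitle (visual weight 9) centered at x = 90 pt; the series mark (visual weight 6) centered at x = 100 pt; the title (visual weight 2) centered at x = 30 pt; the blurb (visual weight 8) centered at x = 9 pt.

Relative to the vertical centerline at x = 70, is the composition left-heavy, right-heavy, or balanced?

left-heavy

Total weight = 9 + 6 + 2 + 8 = 25.
Σw·x = 9·90 + 6·100 + 2·30 + 8·9 = 1542, so x̄ = 1542/25 ≈ 61.68.
61.7 lies left of the midline 70, so the layout is left-heavy.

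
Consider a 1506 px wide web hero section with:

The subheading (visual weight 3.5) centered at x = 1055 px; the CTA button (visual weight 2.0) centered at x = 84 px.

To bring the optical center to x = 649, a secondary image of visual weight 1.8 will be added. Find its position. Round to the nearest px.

With the secondary image, Σw becomes 3.5 + 2.0 + 1.8 = 7.3.
Along x: (3860.5 + 1.8·x) / 7.3 = 649 (existing moment 3.5·1055 + 2.0·84 = 3860.5) ⇒ x = (4737.7 − 3860.5) / 1.8 ≈ 487.33.

x ≈ 487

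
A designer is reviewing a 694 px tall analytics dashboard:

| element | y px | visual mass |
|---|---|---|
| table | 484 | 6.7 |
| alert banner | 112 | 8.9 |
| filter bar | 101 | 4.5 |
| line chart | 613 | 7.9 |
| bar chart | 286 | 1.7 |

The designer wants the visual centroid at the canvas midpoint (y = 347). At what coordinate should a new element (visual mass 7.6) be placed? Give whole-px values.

y ≈ 384

With the new element, Σw becomes 6.7 + 8.9 + 4.5 + 7.9 + 1.7 + 7.6 = 37.3.
y: need Σw·y = 37.3·347 = 12943.1. Existing = 6.7·484 + 8.9·112 + 4.5·101 + 7.9·613 + 1.7·286 = 10023.0. Remainder 2920.1 / 7.6 ≈ 384.22.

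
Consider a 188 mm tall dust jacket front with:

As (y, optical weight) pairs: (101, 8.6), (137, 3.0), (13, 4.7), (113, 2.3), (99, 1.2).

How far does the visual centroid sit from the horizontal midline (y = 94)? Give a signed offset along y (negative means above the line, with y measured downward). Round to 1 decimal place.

≈ -7.2 mm

Weights sum to 8.6 + 3.0 + 4.7 + 2.3 + 1.2 = 19.8.
y: (8.6·101 + 3.0·137 + 4.7·13 + 2.3·113 + 1.2·99) / 19.8 = 1719.4 / 19.8 ≈ 86.84
Offset from y = 94: 86.84 − 94 ≈ -7.16.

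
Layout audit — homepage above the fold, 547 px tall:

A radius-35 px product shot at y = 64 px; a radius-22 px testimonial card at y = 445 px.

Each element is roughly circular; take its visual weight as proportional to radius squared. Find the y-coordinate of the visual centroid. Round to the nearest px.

y ≈ 172

r² weights: product shot 35² = 1225, testimonial card 22² = 484. Total = 1709.
y-moment: 1225·64 + 484·445 = 293780; centroid 293780/1709 ≈ 171.90.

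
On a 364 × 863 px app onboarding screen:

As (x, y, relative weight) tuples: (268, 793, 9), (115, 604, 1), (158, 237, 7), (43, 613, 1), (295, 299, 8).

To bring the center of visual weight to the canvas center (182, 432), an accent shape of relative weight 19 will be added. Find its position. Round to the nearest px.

(113, 370)

With the accent shape, Σw becomes 9 + 1 + 7 + 1 + 8 + 19 = 45.
x: target moment 45×182 = 8190; current 9·268 + 1·115 + 7·158 + 1·43 + 8·295 = 6036; the accent shape supplies 2154, so x = 2154/19 ≈ 113.37.
y: target moment 45×432 = 19440; current 9·793 + 1·604 + 7·237 + 1·613 + 8·299 = 12405; the accent shape supplies 7035, so y = 7035/19 ≈ 370.26.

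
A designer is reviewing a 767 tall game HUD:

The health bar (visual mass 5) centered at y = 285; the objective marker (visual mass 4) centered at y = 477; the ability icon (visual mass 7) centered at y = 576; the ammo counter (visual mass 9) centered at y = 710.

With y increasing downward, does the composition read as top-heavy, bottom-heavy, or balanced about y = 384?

bottom-heavy

Σw = 5 + 4 + 7 + 9 = 25.
Σw·y = 5·285 + 4·477 + 7·576 + 9·710 = 13755, so ȳ = 13755/25 ≈ 550.20.
550.2 vs midline 384 → bottom-heavy.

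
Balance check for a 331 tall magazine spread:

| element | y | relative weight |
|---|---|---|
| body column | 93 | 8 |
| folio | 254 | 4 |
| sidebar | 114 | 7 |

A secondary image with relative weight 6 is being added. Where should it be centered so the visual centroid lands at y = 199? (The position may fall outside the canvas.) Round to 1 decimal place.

y ≈ 402.8

New total weight: (8 + 4 + 7) + 6 = 25.
y: need Σw·y = 25·199 = 4975. Existing = 8·93 + 4·254 + 7·114 = 2558. Remainder 2417 / 6 ≈ 402.83.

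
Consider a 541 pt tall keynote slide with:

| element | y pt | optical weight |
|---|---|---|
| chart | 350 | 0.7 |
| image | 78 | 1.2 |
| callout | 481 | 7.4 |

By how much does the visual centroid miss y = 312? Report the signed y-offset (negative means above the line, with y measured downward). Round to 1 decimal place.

Total weight = 0.7 + 1.2 + 7.4 = 9.3.
y-moment: 0.7·350 + 1.2·78 + 7.4·481 = 3898.0; centroid 3898.0/9.3 ≈ 419.14.
Against y = 312, that's 419.14 − 312 = 107.14.

≈ 107.1 pt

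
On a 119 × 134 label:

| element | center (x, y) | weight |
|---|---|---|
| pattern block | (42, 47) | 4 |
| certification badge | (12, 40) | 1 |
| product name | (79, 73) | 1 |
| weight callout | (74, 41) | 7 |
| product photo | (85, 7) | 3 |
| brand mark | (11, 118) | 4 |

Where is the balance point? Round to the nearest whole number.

(54, 54)

Σw = 4 + 1 + 1 + 7 + 3 + 4 = 20.
x: moment 1076 / weight 20 ≈ 53.80
Σw·y = 1081; ȳ = 1081/20 ≈ 54.05.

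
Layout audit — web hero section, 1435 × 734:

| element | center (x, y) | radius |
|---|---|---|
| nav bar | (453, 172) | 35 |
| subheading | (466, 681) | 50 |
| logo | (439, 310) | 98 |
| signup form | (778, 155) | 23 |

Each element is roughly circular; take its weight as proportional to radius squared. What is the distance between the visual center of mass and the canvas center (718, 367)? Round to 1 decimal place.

≈ 260.1

Weights ∝ r²: nav bar 35² = 1225, subheading 50² = 2500, logo 98² = 9604, signup form 23² = 529; Σw = 13858.
Σw·x = 1225·453 + 2500·466 + 9604·439 + 529·778 = 6347643, so x̄ = 6347643/13858 ≈ 458.05.
Σw·y = 1225·172 + 2500·681 + 9604·310 + 529·155 = 4972435, so ȳ = 4972435/13858 ≈ 358.81.
From (718, 367): dx = -259.95, dy = -8.19, so the distance is √(dx²+dy²) ≈ 260.08.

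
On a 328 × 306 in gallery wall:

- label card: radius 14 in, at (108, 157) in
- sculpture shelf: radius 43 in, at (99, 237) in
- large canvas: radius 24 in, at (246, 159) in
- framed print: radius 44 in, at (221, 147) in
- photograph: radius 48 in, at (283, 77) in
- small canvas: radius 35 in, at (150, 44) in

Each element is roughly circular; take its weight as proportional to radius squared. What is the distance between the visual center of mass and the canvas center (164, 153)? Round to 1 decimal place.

Weights ∝ r²: label card 14² = 196, sculpture shelf 43² = 1849, large canvas 24² = 576, framed print 44² = 1936, photograph 48² = 2304, small canvas 35² = 1225; Σw = 8086.
Σw·x = 196·108 + 1849·99 + 576·246 + 1936·221 + 2304·283 + 1225·150 = 1609553, so x̄ = 1609553/8086 ≈ 199.05.
Σw·y = 196·157 + 1849·237 + 576·159 + 1936·147 + 2304·77 + 1225·44 = 1076469, so ȳ = 1076469/8086 ≈ 133.13.
From (164, 153): dx = 35.05, dy = -19.87, so the distance is √(dx²+dy²) ≈ 40.30.

≈ 40.3 in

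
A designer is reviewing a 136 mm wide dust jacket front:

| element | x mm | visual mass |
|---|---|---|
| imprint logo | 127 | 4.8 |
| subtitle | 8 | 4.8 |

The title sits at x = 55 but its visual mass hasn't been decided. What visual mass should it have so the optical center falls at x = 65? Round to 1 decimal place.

w ≈ 2.4

Existing Σw = 9.6 (4.8 + 4.8); existing moment 4.8·127 + 4.8·8 = 648.0.
Set Σw·x/Σw = 65: (648.0 + 55w) = 65·(9.6 + w).
Solving: w = (65·9.6 − 648.0) / (55 − 65) = -24.0 / -10 ≈ 2.40.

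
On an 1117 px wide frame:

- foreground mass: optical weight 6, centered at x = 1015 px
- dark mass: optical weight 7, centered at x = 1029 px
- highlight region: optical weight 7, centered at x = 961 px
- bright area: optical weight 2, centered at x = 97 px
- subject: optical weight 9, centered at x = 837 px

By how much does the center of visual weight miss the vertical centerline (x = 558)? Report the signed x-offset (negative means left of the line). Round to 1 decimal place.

≈ 337.1 px

Σw = 6 + 7 + 7 + 2 + 9 = 31.
x-moment: 6·1015 + 7·1029 + 7·961 + 2·97 + 9·837 = 27747; centroid 27747/31 ≈ 895.06.
Offset from x = 558: 895.06 − 558 ≈ 337.06.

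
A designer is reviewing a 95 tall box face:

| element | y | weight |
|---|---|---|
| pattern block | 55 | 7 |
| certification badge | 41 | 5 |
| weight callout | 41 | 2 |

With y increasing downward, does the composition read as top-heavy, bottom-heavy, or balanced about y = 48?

Total weight = 7 + 5 + 2 = 14.
y: (7·55 + 5·41 + 2·41) / 14 = 672 / 14 ≈ 48.00
48.00 = 48 exactly: balanced.

balanced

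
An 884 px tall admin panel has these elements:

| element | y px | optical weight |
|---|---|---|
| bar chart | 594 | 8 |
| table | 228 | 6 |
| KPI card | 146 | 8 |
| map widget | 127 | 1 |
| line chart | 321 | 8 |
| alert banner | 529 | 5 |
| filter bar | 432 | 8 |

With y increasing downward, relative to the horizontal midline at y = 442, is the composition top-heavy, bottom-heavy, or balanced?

Total weight = 8 + 6 + 8 + 1 + 8 + 5 + 8 = 44.
y: moment 16084 / weight 44 ≈ 365.55
Since 365.5 is above (smaller y than) 442, the composition reads top-heavy.

top-heavy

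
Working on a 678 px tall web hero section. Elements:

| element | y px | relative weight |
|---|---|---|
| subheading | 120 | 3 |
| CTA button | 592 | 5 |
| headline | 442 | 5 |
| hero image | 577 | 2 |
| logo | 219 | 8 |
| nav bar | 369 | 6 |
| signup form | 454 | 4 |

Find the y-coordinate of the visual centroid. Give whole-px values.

Σw = 3 + 5 + 5 + 2 + 8 + 6 + 4 = 33.
y-moment: 3·120 + 5·592 + 5·442 + 2·577 + 8·219 + 6·369 + 4·454 = 12466; centroid 12466/33 ≈ 377.76.

y ≈ 378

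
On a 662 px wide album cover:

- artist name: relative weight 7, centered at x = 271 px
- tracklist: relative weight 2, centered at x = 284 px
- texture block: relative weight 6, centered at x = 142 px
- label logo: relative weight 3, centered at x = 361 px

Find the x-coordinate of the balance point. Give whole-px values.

x ≈ 244

Weights sum to 7 + 2 + 6 + 3 = 18.
x: (7·271 + 2·284 + 6·142 + 3·361) / 18 = 4400 / 18 ≈ 244.44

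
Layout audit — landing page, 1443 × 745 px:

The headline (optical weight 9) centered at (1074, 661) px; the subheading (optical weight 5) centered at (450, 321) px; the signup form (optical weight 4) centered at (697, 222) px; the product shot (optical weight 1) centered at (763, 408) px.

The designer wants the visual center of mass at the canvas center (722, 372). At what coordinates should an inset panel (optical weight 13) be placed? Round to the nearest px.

(587, 235)

With the inset panel, Σw becomes 9 + 5 + 4 + 1 + 13 = 32.
x: need Σw·x = 32·722 = 23104. Existing = 9·1074 + 5·450 + 4·697 + 1·763 = 15467. Remainder 7637 / 13 ≈ 587.46.
y: need Σw·y = 32·372 = 11904. Existing = 9·661 + 5·321 + 4·222 + 1·408 = 8850. Remainder 3054 / 13 ≈ 234.92.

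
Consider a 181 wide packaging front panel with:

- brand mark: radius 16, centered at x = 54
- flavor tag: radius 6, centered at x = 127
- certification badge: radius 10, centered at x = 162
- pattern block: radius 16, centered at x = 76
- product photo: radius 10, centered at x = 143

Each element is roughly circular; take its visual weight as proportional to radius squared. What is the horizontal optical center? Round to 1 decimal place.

r² weights: brand mark 16² = 256, flavor tag 6² = 36, certification badge 10² = 100, pattern block 16² = 256, product photo 10² = 100. Total = 748.
x: (256·54 + 36·127 + 100·162 + 256·76 + 100·143) / 748 = 68352 / 748 ≈ 91.38

x ≈ 91.4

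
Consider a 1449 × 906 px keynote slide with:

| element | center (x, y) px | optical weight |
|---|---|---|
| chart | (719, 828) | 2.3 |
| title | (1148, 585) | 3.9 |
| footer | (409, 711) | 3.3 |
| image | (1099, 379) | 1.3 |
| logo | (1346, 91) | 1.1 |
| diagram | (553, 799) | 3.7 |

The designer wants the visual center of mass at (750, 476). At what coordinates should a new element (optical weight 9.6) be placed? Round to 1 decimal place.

After adding the new element, total weight = 2.3 + 3.9 + 3.3 + 1.3 + 1.1 + 3.7 + 9.6 = 25.2.
x: need Σw·x = 25.2·750 = 18900.0. Existing = 2.3·719 + 3.9·1148 + 3.3·409 + 1.3·1099 + 1.1·1346 + 3.7·553 = 12436.0. Remainder 6464.0 / 9.6 ≈ 673.33.
y: need Σw·y = 25.2·476 = 11995.2. Existing = 2.3·828 + 3.9·585 + 3.3·711 + 1.3·379 + 1.1·91 + 3.7·799 = 10081.3. Remainder 1913.9 / 9.6 ≈ 199.36.

(673.3, 199.4)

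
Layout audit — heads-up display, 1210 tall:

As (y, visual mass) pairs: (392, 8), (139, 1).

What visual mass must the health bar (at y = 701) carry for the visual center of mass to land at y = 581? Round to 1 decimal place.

w ≈ 16.3

Fixed elements: Σw = 8 + 1 = 9, Σw·y = 8·392 + 1·139 = 3275.
Balance at y = 581 requires (3275 + w·701) / (9 + w) = 581.
Solving: w = (581·9 − 3275) / (701 − 581) = 1954 / 120 ≈ 16.28.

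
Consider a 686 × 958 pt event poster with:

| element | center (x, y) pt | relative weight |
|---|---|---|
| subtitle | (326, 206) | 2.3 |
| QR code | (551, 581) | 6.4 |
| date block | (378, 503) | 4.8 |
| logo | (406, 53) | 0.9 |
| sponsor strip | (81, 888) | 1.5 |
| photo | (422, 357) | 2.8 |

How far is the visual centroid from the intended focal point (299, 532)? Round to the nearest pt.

≈ 127 pt

Σw = 2.3 + 6.4 + 4.8 + 0.9 + 1.5 + 2.8 = 18.7.
Σw·x = 2.3·326 + 6.4·551 + 4.8·378 + 0.9·406 + 1.5·81 + 2.8·422 = 7759.1, so x̄ = 7759.1/18.7 ≈ 414.93.
Σw·y = 2.3·206 + 6.4·581 + 4.8·503 + 0.9·53 + 1.5·888 + 2.8·357 = 8985.9, so ȳ = 8985.9/18.7 ≈ 480.53.
Relative to (299, 532): Δ = (115.93, -51.47); |Δ| = √(115.93² + -51.47²) ≈ 126.84.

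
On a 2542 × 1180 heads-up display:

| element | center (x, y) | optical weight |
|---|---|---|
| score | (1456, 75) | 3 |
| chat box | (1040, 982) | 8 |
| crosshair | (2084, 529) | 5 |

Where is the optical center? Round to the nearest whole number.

(1444, 670)

Σw = 3 + 8 + 5 = 16.
Σw·x = 3·1456 + 8·1040 + 5·2084 = 23108, so x̄ = 23108/16 ≈ 1444.25.
Σw·y = 3·75 + 8·982 + 5·529 = 10726, so ȳ = 10726/16 ≈ 670.38.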